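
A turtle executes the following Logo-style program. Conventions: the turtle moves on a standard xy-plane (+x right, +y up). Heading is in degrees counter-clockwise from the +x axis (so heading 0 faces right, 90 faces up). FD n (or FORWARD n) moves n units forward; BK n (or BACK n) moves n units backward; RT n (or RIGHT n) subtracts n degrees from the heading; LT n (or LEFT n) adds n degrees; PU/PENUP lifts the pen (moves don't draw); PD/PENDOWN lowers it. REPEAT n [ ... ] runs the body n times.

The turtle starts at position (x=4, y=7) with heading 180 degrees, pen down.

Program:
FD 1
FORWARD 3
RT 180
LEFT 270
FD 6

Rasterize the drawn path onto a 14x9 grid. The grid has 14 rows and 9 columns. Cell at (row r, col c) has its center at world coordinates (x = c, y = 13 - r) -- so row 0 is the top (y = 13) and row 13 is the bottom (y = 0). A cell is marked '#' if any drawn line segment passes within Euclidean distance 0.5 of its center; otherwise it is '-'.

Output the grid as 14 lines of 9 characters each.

Answer: ---------
---------
---------
---------
---------
---------
#####----
#--------
#--------
#--------
#--------
#--------
#--------
---------

Derivation:
Segment 0: (4,7) -> (3,7)
Segment 1: (3,7) -> (0,7)
Segment 2: (0,7) -> (-0,1)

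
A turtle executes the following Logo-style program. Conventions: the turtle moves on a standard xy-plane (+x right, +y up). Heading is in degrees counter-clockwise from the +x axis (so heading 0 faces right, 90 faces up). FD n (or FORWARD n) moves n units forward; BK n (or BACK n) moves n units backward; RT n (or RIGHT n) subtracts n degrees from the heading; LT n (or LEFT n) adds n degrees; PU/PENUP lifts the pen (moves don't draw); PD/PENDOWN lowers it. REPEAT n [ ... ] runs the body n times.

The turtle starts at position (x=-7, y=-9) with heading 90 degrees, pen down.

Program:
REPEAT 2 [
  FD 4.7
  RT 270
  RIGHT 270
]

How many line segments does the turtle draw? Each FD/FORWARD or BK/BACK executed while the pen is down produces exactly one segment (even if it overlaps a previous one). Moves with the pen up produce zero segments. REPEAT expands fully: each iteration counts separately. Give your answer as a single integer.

Answer: 2

Derivation:
Executing turtle program step by step:
Start: pos=(-7,-9), heading=90, pen down
REPEAT 2 [
  -- iteration 1/2 --
  FD 4.7: (-7,-9) -> (-7,-4.3) [heading=90, draw]
  RT 270: heading 90 -> 180
  RT 270: heading 180 -> 270
  -- iteration 2/2 --
  FD 4.7: (-7,-4.3) -> (-7,-9) [heading=270, draw]
  RT 270: heading 270 -> 0
  RT 270: heading 0 -> 90
]
Final: pos=(-7,-9), heading=90, 2 segment(s) drawn
Segments drawn: 2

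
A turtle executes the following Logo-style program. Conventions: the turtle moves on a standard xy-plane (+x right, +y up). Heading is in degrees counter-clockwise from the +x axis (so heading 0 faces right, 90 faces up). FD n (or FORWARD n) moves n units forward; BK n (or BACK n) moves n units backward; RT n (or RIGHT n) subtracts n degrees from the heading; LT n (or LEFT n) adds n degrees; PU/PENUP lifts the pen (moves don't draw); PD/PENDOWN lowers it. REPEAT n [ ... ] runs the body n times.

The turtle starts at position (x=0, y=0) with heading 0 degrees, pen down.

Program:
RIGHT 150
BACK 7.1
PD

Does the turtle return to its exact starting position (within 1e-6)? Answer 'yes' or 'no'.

Answer: no

Derivation:
Executing turtle program step by step:
Start: pos=(0,0), heading=0, pen down
RT 150: heading 0 -> 210
BK 7.1: (0,0) -> (6.149,3.55) [heading=210, draw]
PD: pen down
Final: pos=(6.149,3.55), heading=210, 1 segment(s) drawn

Start position: (0, 0)
Final position: (6.149, 3.55)
Distance = 7.1; >= 1e-6 -> NOT closed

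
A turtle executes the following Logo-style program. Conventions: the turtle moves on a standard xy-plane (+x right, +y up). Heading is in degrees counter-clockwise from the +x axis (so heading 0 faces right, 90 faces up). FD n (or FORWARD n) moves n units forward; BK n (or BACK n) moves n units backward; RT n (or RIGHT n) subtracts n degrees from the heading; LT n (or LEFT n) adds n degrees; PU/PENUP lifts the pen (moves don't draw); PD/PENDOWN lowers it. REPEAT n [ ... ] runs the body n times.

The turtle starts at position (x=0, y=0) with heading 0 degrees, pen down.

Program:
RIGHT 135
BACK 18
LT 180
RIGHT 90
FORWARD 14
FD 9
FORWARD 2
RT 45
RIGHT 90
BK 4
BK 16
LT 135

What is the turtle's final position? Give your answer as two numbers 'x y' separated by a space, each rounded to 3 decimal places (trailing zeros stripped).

Executing turtle program step by step:
Start: pos=(0,0), heading=0, pen down
RT 135: heading 0 -> 225
BK 18: (0,0) -> (12.728,12.728) [heading=225, draw]
LT 180: heading 225 -> 45
RT 90: heading 45 -> 315
FD 14: (12.728,12.728) -> (22.627,2.828) [heading=315, draw]
FD 9: (22.627,2.828) -> (28.991,-3.536) [heading=315, draw]
FD 2: (28.991,-3.536) -> (30.406,-4.95) [heading=315, draw]
RT 45: heading 315 -> 270
RT 90: heading 270 -> 180
BK 4: (30.406,-4.95) -> (34.406,-4.95) [heading=180, draw]
BK 16: (34.406,-4.95) -> (50.406,-4.95) [heading=180, draw]
LT 135: heading 180 -> 315
Final: pos=(50.406,-4.95), heading=315, 6 segment(s) drawn

Answer: 50.406 -4.95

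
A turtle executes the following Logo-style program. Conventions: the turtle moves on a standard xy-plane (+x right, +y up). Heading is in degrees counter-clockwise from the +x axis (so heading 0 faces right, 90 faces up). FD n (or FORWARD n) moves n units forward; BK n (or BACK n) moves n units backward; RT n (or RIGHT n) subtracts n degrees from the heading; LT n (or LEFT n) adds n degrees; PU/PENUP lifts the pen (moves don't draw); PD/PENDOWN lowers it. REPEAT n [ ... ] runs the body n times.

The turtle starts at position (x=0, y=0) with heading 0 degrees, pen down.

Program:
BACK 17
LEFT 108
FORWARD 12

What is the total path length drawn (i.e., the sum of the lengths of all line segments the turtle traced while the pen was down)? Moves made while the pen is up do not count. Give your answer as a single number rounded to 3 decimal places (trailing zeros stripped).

Answer: 29

Derivation:
Executing turtle program step by step:
Start: pos=(0,0), heading=0, pen down
BK 17: (0,0) -> (-17,0) [heading=0, draw]
LT 108: heading 0 -> 108
FD 12: (-17,0) -> (-20.708,11.413) [heading=108, draw]
Final: pos=(-20.708,11.413), heading=108, 2 segment(s) drawn

Segment lengths:
  seg 1: (0,0) -> (-17,0), length = 17
  seg 2: (-17,0) -> (-20.708,11.413), length = 12
Total = 29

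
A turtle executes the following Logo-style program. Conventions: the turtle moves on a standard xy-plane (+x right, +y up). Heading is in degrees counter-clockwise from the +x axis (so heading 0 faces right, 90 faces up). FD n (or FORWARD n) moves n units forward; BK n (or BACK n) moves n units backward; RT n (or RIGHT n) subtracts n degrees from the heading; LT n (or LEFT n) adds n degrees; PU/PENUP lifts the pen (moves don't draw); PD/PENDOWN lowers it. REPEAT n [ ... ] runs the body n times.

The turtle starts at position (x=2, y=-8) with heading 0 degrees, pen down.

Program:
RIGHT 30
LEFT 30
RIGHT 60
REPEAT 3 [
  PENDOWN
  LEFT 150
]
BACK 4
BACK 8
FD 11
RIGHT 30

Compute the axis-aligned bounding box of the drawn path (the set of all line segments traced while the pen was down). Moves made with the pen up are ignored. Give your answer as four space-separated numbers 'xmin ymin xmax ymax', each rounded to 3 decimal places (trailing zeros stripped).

Executing turtle program step by step:
Start: pos=(2,-8), heading=0, pen down
RT 30: heading 0 -> 330
LT 30: heading 330 -> 0
RT 60: heading 0 -> 300
REPEAT 3 [
  -- iteration 1/3 --
  PD: pen down
  LT 150: heading 300 -> 90
  -- iteration 2/3 --
  PD: pen down
  LT 150: heading 90 -> 240
  -- iteration 3/3 --
  PD: pen down
  LT 150: heading 240 -> 30
]
BK 4: (2,-8) -> (-1.464,-10) [heading=30, draw]
BK 8: (-1.464,-10) -> (-8.392,-14) [heading=30, draw]
FD 11: (-8.392,-14) -> (1.134,-8.5) [heading=30, draw]
RT 30: heading 30 -> 0
Final: pos=(1.134,-8.5), heading=0, 3 segment(s) drawn

Segment endpoints: x in {-8.392, -1.464, 1.134, 2}, y in {-14, -10, -8.5, -8}
xmin=-8.392, ymin=-14, xmax=2, ymax=-8

Answer: -8.392 -14 2 -8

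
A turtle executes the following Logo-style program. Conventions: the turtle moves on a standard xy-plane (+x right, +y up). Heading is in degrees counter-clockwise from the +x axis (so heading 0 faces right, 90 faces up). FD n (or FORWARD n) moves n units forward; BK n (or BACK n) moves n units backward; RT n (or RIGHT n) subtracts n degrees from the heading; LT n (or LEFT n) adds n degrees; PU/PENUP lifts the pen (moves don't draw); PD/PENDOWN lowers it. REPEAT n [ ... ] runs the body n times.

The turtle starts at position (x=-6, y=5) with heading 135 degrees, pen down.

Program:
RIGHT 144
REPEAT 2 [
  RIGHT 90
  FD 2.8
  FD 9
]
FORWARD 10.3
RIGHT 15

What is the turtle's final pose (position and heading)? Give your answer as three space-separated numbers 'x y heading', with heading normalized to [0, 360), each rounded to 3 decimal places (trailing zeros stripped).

Executing turtle program step by step:
Start: pos=(-6,5), heading=135, pen down
RT 144: heading 135 -> 351
REPEAT 2 [
  -- iteration 1/2 --
  RT 90: heading 351 -> 261
  FD 2.8: (-6,5) -> (-6.438,2.234) [heading=261, draw]
  FD 9: (-6.438,2.234) -> (-7.846,-6.655) [heading=261, draw]
  -- iteration 2/2 --
  RT 90: heading 261 -> 171
  FD 2.8: (-7.846,-6.655) -> (-10.611,-6.217) [heading=171, draw]
  FD 9: (-10.611,-6.217) -> (-19.501,-4.809) [heading=171, draw]
]
FD 10.3: (-19.501,-4.809) -> (-29.674,-3.198) [heading=171, draw]
RT 15: heading 171 -> 156
Final: pos=(-29.674,-3.198), heading=156, 5 segment(s) drawn

Answer: -29.674 -3.198 156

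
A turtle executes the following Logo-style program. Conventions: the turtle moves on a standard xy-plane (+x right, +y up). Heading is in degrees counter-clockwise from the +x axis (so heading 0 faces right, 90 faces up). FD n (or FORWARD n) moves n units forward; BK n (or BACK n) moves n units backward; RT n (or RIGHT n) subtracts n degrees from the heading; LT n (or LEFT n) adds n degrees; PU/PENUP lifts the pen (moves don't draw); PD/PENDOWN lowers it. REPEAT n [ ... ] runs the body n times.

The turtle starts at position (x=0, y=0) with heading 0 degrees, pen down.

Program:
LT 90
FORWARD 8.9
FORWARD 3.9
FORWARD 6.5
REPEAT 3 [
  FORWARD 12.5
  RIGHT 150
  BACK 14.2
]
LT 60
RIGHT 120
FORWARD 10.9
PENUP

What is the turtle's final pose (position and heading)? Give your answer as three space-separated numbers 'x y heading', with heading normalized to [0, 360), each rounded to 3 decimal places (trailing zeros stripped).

Answer: -8.128 22.983 300

Derivation:
Executing turtle program step by step:
Start: pos=(0,0), heading=0, pen down
LT 90: heading 0 -> 90
FD 8.9: (0,0) -> (0,8.9) [heading=90, draw]
FD 3.9: (0,8.9) -> (0,12.8) [heading=90, draw]
FD 6.5: (0,12.8) -> (0,19.3) [heading=90, draw]
REPEAT 3 [
  -- iteration 1/3 --
  FD 12.5: (0,19.3) -> (0,31.8) [heading=90, draw]
  RT 150: heading 90 -> 300
  BK 14.2: (0,31.8) -> (-7.1,44.098) [heading=300, draw]
  -- iteration 2/3 --
  FD 12.5: (-7.1,44.098) -> (-0.85,33.272) [heading=300, draw]
  RT 150: heading 300 -> 150
  BK 14.2: (-0.85,33.272) -> (11.448,26.172) [heading=150, draw]
  -- iteration 3/3 --
  FD 12.5: (11.448,26.172) -> (0.622,32.422) [heading=150, draw]
  RT 150: heading 150 -> 0
  BK 14.2: (0.622,32.422) -> (-13.578,32.422) [heading=0, draw]
]
LT 60: heading 0 -> 60
RT 120: heading 60 -> 300
FD 10.9: (-13.578,32.422) -> (-8.128,22.983) [heading=300, draw]
PU: pen up
Final: pos=(-8.128,22.983), heading=300, 10 segment(s) drawn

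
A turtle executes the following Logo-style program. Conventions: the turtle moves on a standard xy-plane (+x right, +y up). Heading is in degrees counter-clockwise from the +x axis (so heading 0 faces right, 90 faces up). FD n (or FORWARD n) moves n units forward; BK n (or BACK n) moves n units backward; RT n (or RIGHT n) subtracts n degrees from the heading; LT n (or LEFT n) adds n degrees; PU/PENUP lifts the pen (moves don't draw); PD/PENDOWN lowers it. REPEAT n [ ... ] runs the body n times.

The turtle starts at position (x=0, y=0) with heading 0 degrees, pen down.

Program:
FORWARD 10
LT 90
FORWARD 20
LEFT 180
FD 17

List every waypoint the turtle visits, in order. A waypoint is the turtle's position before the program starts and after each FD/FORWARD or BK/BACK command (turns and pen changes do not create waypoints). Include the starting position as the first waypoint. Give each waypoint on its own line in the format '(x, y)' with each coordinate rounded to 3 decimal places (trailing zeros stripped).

Answer: (0, 0)
(10, 0)
(10, 20)
(10, 3)

Derivation:
Executing turtle program step by step:
Start: pos=(0,0), heading=0, pen down
FD 10: (0,0) -> (10,0) [heading=0, draw]
LT 90: heading 0 -> 90
FD 20: (10,0) -> (10,20) [heading=90, draw]
LT 180: heading 90 -> 270
FD 17: (10,20) -> (10,3) [heading=270, draw]
Final: pos=(10,3), heading=270, 3 segment(s) drawn
Waypoints (4 total):
(0, 0)
(10, 0)
(10, 20)
(10, 3)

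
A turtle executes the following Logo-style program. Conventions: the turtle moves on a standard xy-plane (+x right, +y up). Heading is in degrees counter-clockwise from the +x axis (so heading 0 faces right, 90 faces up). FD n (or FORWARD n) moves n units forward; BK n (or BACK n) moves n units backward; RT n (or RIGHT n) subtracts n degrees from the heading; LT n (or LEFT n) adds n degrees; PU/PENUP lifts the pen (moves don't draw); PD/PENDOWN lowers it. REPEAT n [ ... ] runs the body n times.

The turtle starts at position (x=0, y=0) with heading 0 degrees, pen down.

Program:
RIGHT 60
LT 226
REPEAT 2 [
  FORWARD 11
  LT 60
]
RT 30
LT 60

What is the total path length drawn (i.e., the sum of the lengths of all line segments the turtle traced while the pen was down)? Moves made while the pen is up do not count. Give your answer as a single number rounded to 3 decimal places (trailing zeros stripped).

Answer: 22

Derivation:
Executing turtle program step by step:
Start: pos=(0,0), heading=0, pen down
RT 60: heading 0 -> 300
LT 226: heading 300 -> 166
REPEAT 2 [
  -- iteration 1/2 --
  FD 11: (0,0) -> (-10.673,2.661) [heading=166, draw]
  LT 60: heading 166 -> 226
  -- iteration 2/2 --
  FD 11: (-10.673,2.661) -> (-18.314,-5.252) [heading=226, draw]
  LT 60: heading 226 -> 286
]
RT 30: heading 286 -> 256
LT 60: heading 256 -> 316
Final: pos=(-18.314,-5.252), heading=316, 2 segment(s) drawn

Segment lengths:
  seg 1: (0,0) -> (-10.673,2.661), length = 11
  seg 2: (-10.673,2.661) -> (-18.314,-5.252), length = 11
Total = 22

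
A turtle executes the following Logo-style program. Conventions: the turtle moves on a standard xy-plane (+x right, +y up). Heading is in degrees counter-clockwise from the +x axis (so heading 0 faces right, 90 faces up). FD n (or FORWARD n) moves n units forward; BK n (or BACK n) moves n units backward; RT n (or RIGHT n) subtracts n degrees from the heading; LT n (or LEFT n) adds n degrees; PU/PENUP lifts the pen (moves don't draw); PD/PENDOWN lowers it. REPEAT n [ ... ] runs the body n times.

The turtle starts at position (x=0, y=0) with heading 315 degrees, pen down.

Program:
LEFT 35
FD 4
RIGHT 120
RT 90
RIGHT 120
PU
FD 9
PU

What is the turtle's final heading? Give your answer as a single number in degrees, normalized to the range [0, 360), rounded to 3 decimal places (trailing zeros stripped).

Answer: 20

Derivation:
Executing turtle program step by step:
Start: pos=(0,0), heading=315, pen down
LT 35: heading 315 -> 350
FD 4: (0,0) -> (3.939,-0.695) [heading=350, draw]
RT 120: heading 350 -> 230
RT 90: heading 230 -> 140
RT 120: heading 140 -> 20
PU: pen up
FD 9: (3.939,-0.695) -> (12.396,2.384) [heading=20, move]
PU: pen up
Final: pos=(12.396,2.384), heading=20, 1 segment(s) drawn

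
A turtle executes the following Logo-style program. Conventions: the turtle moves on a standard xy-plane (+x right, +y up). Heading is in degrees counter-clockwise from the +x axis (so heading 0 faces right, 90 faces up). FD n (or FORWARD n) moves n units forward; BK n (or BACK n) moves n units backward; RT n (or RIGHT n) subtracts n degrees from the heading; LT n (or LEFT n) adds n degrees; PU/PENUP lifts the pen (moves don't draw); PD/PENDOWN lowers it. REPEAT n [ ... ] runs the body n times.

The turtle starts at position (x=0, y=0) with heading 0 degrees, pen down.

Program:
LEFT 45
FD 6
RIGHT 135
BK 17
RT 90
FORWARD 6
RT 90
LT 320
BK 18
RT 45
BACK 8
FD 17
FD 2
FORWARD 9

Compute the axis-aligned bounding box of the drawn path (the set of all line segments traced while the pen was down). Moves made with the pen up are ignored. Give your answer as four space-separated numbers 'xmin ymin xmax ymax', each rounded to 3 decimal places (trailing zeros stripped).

Executing turtle program step by step:
Start: pos=(0,0), heading=0, pen down
LT 45: heading 0 -> 45
FD 6: (0,0) -> (4.243,4.243) [heading=45, draw]
RT 135: heading 45 -> 270
BK 17: (4.243,4.243) -> (4.243,21.243) [heading=270, draw]
RT 90: heading 270 -> 180
FD 6: (4.243,21.243) -> (-1.757,21.243) [heading=180, draw]
RT 90: heading 180 -> 90
LT 320: heading 90 -> 50
BK 18: (-1.757,21.243) -> (-13.328,7.454) [heading=50, draw]
RT 45: heading 50 -> 5
BK 8: (-13.328,7.454) -> (-21.297,6.757) [heading=5, draw]
FD 17: (-21.297,6.757) -> (-4.362,8.238) [heading=5, draw]
FD 2: (-4.362,8.238) -> (-2.369,8.413) [heading=5, draw]
FD 9: (-2.369,8.413) -> (6.596,9.197) [heading=5, draw]
Final: pos=(6.596,9.197), heading=5, 8 segment(s) drawn

Segment endpoints: x in {-21.297, -13.328, -4.362, -2.369, -1.757, 0, 4.243, 4.243, 6.596}, y in {0, 4.243, 6.757, 7.454, 8.238, 8.413, 9.197, 21.243}
xmin=-21.297, ymin=0, xmax=6.596, ymax=21.243

Answer: -21.297 0 6.596 21.243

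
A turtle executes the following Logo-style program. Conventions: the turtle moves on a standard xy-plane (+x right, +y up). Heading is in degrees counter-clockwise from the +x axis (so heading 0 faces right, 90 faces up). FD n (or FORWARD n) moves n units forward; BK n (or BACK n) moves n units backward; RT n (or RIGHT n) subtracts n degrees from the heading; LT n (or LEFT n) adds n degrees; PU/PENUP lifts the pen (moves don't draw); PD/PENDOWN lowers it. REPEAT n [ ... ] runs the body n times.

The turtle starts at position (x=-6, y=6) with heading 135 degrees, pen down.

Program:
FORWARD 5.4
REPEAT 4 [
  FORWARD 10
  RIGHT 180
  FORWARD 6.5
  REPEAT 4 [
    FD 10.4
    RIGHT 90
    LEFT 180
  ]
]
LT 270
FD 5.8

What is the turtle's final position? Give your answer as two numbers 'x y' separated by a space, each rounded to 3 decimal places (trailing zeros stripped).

Answer: -5.717 13.92

Derivation:
Executing turtle program step by step:
Start: pos=(-6,6), heading=135, pen down
FD 5.4: (-6,6) -> (-9.818,9.818) [heading=135, draw]
REPEAT 4 [
  -- iteration 1/4 --
  FD 10: (-9.818,9.818) -> (-16.889,16.889) [heading=135, draw]
  RT 180: heading 135 -> 315
  FD 6.5: (-16.889,16.889) -> (-12.293,12.293) [heading=315, draw]
  REPEAT 4 [
    -- iteration 1/4 --
    FD 10.4: (-12.293,12.293) -> (-4.939,4.939) [heading=315, draw]
    RT 90: heading 315 -> 225
    LT 180: heading 225 -> 45
    -- iteration 2/4 --
    FD 10.4: (-4.939,4.939) -> (2.415,12.293) [heading=45, draw]
    RT 90: heading 45 -> 315
    LT 180: heading 315 -> 135
    -- iteration 3/4 --
    FD 10.4: (2.415,12.293) -> (-4.939,19.647) [heading=135, draw]
    RT 90: heading 135 -> 45
    LT 180: heading 45 -> 225
    -- iteration 4/4 --
    FD 10.4: (-4.939,19.647) -> (-12.293,12.293) [heading=225, draw]
    RT 90: heading 225 -> 135
    LT 180: heading 135 -> 315
  ]
  -- iteration 2/4 --
  FD 10: (-12.293,12.293) -> (-5.222,5.222) [heading=315, draw]
  RT 180: heading 315 -> 135
  FD 6.5: (-5.222,5.222) -> (-9.818,9.818) [heading=135, draw]
  REPEAT 4 [
    -- iteration 1/4 --
    FD 10.4: (-9.818,9.818) -> (-17.172,17.172) [heading=135, draw]
    RT 90: heading 135 -> 45
    LT 180: heading 45 -> 225
    -- iteration 2/4 --
    FD 10.4: (-17.172,17.172) -> (-24.526,9.818) [heading=225, draw]
    RT 90: heading 225 -> 135
    LT 180: heading 135 -> 315
    -- iteration 3/4 --
    FD 10.4: (-24.526,9.818) -> (-17.172,2.464) [heading=315, draw]
    RT 90: heading 315 -> 225
    LT 180: heading 225 -> 45
    -- iteration 4/4 --
    FD 10.4: (-17.172,2.464) -> (-9.818,9.818) [heading=45, draw]
    RT 90: heading 45 -> 315
    LT 180: heading 315 -> 135
  ]
  -- iteration 3/4 --
  FD 10: (-9.818,9.818) -> (-16.889,16.889) [heading=135, draw]
  RT 180: heading 135 -> 315
  FD 6.5: (-16.889,16.889) -> (-12.293,12.293) [heading=315, draw]
  REPEAT 4 [
    -- iteration 1/4 --
    FD 10.4: (-12.293,12.293) -> (-4.939,4.939) [heading=315, draw]
    RT 90: heading 315 -> 225
    LT 180: heading 225 -> 45
    -- iteration 2/4 --
    FD 10.4: (-4.939,4.939) -> (2.415,12.293) [heading=45, draw]
    RT 90: heading 45 -> 315
    LT 180: heading 315 -> 135
    -- iteration 3/4 --
    FD 10.4: (2.415,12.293) -> (-4.939,19.647) [heading=135, draw]
    RT 90: heading 135 -> 45
    LT 180: heading 45 -> 225
    -- iteration 4/4 --
    FD 10.4: (-4.939,19.647) -> (-12.293,12.293) [heading=225, draw]
    RT 90: heading 225 -> 135
    LT 180: heading 135 -> 315
  ]
  -- iteration 4/4 --
  FD 10: (-12.293,12.293) -> (-5.222,5.222) [heading=315, draw]
  RT 180: heading 315 -> 135
  FD 6.5: (-5.222,5.222) -> (-9.818,9.818) [heading=135, draw]
  REPEAT 4 [
    -- iteration 1/4 --
    FD 10.4: (-9.818,9.818) -> (-17.172,17.172) [heading=135, draw]
    RT 90: heading 135 -> 45
    LT 180: heading 45 -> 225
    -- iteration 2/4 --
    FD 10.4: (-17.172,17.172) -> (-24.526,9.818) [heading=225, draw]
    RT 90: heading 225 -> 135
    LT 180: heading 135 -> 315
    -- iteration 3/4 --
    FD 10.4: (-24.526,9.818) -> (-17.172,2.464) [heading=315, draw]
    RT 90: heading 315 -> 225
    LT 180: heading 225 -> 45
    -- iteration 4/4 --
    FD 10.4: (-17.172,2.464) -> (-9.818,9.818) [heading=45, draw]
    RT 90: heading 45 -> 315
    LT 180: heading 315 -> 135
  ]
]
LT 270: heading 135 -> 45
FD 5.8: (-9.818,9.818) -> (-5.717,13.92) [heading=45, draw]
Final: pos=(-5.717,13.92), heading=45, 26 segment(s) drawn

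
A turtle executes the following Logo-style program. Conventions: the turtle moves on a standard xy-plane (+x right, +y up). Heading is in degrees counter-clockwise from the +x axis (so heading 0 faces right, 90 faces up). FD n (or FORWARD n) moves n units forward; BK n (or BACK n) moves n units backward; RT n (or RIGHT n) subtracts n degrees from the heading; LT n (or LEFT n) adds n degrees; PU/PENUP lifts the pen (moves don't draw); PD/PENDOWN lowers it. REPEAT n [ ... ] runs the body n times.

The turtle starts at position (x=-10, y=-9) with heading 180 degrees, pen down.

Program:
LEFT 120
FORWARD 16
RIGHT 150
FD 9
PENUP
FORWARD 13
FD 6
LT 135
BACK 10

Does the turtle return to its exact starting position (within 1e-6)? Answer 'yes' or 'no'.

Answer: no

Derivation:
Executing turtle program step by step:
Start: pos=(-10,-9), heading=180, pen down
LT 120: heading 180 -> 300
FD 16: (-10,-9) -> (-2,-22.856) [heading=300, draw]
RT 150: heading 300 -> 150
FD 9: (-2,-22.856) -> (-9.794,-18.356) [heading=150, draw]
PU: pen up
FD 13: (-9.794,-18.356) -> (-21.053,-11.856) [heading=150, move]
FD 6: (-21.053,-11.856) -> (-26.249,-8.856) [heading=150, move]
LT 135: heading 150 -> 285
BK 10: (-26.249,-8.856) -> (-28.837,0.803) [heading=285, move]
Final: pos=(-28.837,0.803), heading=285, 2 segment(s) drawn

Start position: (-10, -9)
Final position: (-28.837, 0.803)
Distance = 21.235; >= 1e-6 -> NOT closed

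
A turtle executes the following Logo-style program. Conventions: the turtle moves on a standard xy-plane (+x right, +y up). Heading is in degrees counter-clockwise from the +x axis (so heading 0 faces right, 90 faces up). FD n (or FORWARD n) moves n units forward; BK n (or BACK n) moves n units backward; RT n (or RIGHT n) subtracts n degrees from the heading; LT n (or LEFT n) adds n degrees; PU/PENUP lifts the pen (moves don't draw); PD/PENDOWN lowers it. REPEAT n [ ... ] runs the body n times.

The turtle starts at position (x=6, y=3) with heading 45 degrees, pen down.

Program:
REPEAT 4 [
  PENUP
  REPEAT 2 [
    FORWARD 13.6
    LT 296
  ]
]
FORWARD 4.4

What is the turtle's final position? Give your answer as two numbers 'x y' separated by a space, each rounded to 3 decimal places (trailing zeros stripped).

Executing turtle program step by step:
Start: pos=(6,3), heading=45, pen down
REPEAT 4 [
  -- iteration 1/4 --
  PU: pen up
  REPEAT 2 [
    -- iteration 1/2 --
    FD 13.6: (6,3) -> (15.617,12.617) [heading=45, move]
    LT 296: heading 45 -> 341
    -- iteration 2/2 --
    FD 13.6: (15.617,12.617) -> (28.476,8.189) [heading=341, move]
    LT 296: heading 341 -> 277
  ]
  -- iteration 2/4 --
  PU: pen up
  REPEAT 2 [
    -- iteration 1/2 --
    FD 13.6: (28.476,8.189) -> (30.133,-5.31) [heading=277, move]
    LT 296: heading 277 -> 213
    -- iteration 2/2 --
    FD 13.6: (30.133,-5.31) -> (18.727,-12.717) [heading=213, move]
    LT 296: heading 213 -> 149
  ]
  -- iteration 3/4 --
  PU: pen up
  REPEAT 2 [
    -- iteration 1/2 --
    FD 13.6: (18.727,-12.717) -> (7.07,-5.712) [heading=149, move]
    LT 296: heading 149 -> 85
    -- iteration 2/2 --
    FD 13.6: (7.07,-5.712) -> (8.255,7.836) [heading=85, move]
    LT 296: heading 85 -> 21
  ]
  -- iteration 4/4 --
  PU: pen up
  REPEAT 2 [
    -- iteration 1/2 --
    FD 13.6: (8.255,7.836) -> (20.952,12.71) [heading=21, move]
    LT 296: heading 21 -> 317
    -- iteration 2/2 --
    FD 13.6: (20.952,12.71) -> (30.898,3.435) [heading=317, move]
    LT 296: heading 317 -> 253
  ]
]
FD 4.4: (30.898,3.435) -> (29.612,-0.773) [heading=253, move]
Final: pos=(29.612,-0.773), heading=253, 0 segment(s) drawn

Answer: 29.612 -0.773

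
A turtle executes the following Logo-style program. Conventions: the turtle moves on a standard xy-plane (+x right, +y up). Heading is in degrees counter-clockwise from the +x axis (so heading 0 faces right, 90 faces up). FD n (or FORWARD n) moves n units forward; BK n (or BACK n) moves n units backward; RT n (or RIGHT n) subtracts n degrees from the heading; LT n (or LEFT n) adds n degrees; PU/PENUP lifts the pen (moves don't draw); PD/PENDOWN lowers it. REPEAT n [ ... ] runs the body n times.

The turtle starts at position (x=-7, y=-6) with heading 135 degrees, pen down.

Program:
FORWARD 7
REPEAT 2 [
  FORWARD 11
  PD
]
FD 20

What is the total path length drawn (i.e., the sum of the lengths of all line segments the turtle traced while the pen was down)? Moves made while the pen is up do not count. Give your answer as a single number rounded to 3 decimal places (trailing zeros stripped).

Answer: 49

Derivation:
Executing turtle program step by step:
Start: pos=(-7,-6), heading=135, pen down
FD 7: (-7,-6) -> (-11.95,-1.05) [heading=135, draw]
REPEAT 2 [
  -- iteration 1/2 --
  FD 11: (-11.95,-1.05) -> (-19.728,6.728) [heading=135, draw]
  PD: pen down
  -- iteration 2/2 --
  FD 11: (-19.728,6.728) -> (-27.506,14.506) [heading=135, draw]
  PD: pen down
]
FD 20: (-27.506,14.506) -> (-41.648,28.648) [heading=135, draw]
Final: pos=(-41.648,28.648), heading=135, 4 segment(s) drawn

Segment lengths:
  seg 1: (-7,-6) -> (-11.95,-1.05), length = 7
  seg 2: (-11.95,-1.05) -> (-19.728,6.728), length = 11
  seg 3: (-19.728,6.728) -> (-27.506,14.506), length = 11
  seg 4: (-27.506,14.506) -> (-41.648,28.648), length = 20
Total = 49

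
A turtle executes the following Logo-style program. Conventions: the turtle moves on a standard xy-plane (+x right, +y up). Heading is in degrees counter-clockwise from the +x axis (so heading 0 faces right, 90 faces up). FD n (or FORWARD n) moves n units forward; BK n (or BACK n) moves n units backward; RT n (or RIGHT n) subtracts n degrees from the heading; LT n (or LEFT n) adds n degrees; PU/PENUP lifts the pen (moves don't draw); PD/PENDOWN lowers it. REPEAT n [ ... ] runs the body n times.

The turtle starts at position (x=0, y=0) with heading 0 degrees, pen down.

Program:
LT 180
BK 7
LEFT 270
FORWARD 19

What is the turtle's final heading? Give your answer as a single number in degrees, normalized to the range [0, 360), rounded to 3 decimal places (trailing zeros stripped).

Answer: 90

Derivation:
Executing turtle program step by step:
Start: pos=(0,0), heading=0, pen down
LT 180: heading 0 -> 180
BK 7: (0,0) -> (7,0) [heading=180, draw]
LT 270: heading 180 -> 90
FD 19: (7,0) -> (7,19) [heading=90, draw]
Final: pos=(7,19), heading=90, 2 segment(s) drawn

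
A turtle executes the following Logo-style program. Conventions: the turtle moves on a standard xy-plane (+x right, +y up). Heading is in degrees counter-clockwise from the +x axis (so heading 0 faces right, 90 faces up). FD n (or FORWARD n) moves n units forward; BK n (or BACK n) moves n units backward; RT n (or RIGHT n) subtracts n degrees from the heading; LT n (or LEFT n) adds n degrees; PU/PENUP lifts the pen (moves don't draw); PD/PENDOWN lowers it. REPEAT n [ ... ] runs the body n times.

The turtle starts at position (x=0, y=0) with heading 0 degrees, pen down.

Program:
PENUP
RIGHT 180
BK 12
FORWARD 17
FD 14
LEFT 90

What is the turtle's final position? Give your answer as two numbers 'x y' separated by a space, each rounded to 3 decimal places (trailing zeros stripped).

Answer: -19 0

Derivation:
Executing turtle program step by step:
Start: pos=(0,0), heading=0, pen down
PU: pen up
RT 180: heading 0 -> 180
BK 12: (0,0) -> (12,0) [heading=180, move]
FD 17: (12,0) -> (-5,0) [heading=180, move]
FD 14: (-5,0) -> (-19,0) [heading=180, move]
LT 90: heading 180 -> 270
Final: pos=(-19,0), heading=270, 0 segment(s) drawn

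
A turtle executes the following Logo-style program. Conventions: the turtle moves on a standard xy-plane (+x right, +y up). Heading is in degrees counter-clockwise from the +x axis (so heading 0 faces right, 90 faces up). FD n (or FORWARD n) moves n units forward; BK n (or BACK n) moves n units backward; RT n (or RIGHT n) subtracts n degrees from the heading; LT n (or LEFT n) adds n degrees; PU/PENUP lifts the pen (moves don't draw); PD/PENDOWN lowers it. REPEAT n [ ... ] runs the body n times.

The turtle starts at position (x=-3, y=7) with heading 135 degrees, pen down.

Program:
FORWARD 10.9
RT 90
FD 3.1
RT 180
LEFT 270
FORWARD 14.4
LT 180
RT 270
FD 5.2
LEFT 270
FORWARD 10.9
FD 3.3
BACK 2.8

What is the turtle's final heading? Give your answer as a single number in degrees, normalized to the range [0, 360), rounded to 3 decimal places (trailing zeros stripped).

Executing turtle program step by step:
Start: pos=(-3,7), heading=135, pen down
FD 10.9: (-3,7) -> (-10.707,14.707) [heading=135, draw]
RT 90: heading 135 -> 45
FD 3.1: (-10.707,14.707) -> (-8.515,16.899) [heading=45, draw]
RT 180: heading 45 -> 225
LT 270: heading 225 -> 135
FD 14.4: (-8.515,16.899) -> (-18.698,27.082) [heading=135, draw]
LT 180: heading 135 -> 315
RT 270: heading 315 -> 45
FD 5.2: (-18.698,27.082) -> (-15.021,30.759) [heading=45, draw]
LT 270: heading 45 -> 315
FD 10.9: (-15.021,30.759) -> (-7.313,23.051) [heading=315, draw]
FD 3.3: (-7.313,23.051) -> (-4.98,20.718) [heading=315, draw]
BK 2.8: (-4.98,20.718) -> (-6.96,22.698) [heading=315, draw]
Final: pos=(-6.96,22.698), heading=315, 7 segment(s) drawn

Answer: 315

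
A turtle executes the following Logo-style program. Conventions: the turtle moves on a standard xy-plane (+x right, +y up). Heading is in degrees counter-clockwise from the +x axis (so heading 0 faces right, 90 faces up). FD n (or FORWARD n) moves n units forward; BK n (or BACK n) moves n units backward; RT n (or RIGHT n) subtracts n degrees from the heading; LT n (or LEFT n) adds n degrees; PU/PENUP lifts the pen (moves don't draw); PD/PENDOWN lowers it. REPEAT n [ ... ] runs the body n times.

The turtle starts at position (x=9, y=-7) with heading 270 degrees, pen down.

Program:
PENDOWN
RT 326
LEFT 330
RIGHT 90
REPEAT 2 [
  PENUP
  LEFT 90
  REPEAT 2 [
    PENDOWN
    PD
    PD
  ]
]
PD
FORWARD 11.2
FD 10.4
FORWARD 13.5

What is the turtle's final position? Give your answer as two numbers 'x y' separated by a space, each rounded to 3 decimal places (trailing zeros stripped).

Answer: 44.014 -4.552

Derivation:
Executing turtle program step by step:
Start: pos=(9,-7), heading=270, pen down
PD: pen down
RT 326: heading 270 -> 304
LT 330: heading 304 -> 274
RT 90: heading 274 -> 184
REPEAT 2 [
  -- iteration 1/2 --
  PU: pen up
  LT 90: heading 184 -> 274
  REPEAT 2 [
    -- iteration 1/2 --
    PD: pen down
    PD: pen down
    PD: pen down
    -- iteration 2/2 --
    PD: pen down
    PD: pen down
    PD: pen down
  ]
  -- iteration 2/2 --
  PU: pen up
  LT 90: heading 274 -> 4
  REPEAT 2 [
    -- iteration 1/2 --
    PD: pen down
    PD: pen down
    PD: pen down
    -- iteration 2/2 --
    PD: pen down
    PD: pen down
    PD: pen down
  ]
]
PD: pen down
FD 11.2: (9,-7) -> (20.173,-6.219) [heading=4, draw]
FD 10.4: (20.173,-6.219) -> (30.547,-5.493) [heading=4, draw]
FD 13.5: (30.547,-5.493) -> (44.014,-4.552) [heading=4, draw]
Final: pos=(44.014,-4.552), heading=4, 3 segment(s) drawn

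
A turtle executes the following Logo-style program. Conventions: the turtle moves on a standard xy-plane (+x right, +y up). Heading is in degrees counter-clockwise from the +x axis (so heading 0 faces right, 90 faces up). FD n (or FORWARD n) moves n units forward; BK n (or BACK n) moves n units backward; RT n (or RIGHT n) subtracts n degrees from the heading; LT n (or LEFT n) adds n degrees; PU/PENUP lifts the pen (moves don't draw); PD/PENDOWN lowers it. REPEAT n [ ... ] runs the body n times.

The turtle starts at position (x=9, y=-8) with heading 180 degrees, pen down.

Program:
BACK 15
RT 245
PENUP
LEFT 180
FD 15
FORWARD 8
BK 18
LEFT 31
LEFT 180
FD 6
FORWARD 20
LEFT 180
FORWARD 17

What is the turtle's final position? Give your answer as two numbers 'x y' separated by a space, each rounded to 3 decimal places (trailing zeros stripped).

Executing turtle program step by step:
Start: pos=(9,-8), heading=180, pen down
BK 15: (9,-8) -> (24,-8) [heading=180, draw]
RT 245: heading 180 -> 295
PU: pen up
LT 180: heading 295 -> 115
FD 15: (24,-8) -> (17.661,5.595) [heading=115, move]
FD 8: (17.661,5.595) -> (14.28,12.845) [heading=115, move]
BK 18: (14.28,12.845) -> (21.887,-3.468) [heading=115, move]
LT 31: heading 115 -> 146
LT 180: heading 146 -> 326
FD 6: (21.887,-3.468) -> (26.861,-6.824) [heading=326, move]
FD 20: (26.861,-6.824) -> (43.442,-18.007) [heading=326, move]
LT 180: heading 326 -> 146
FD 17: (43.442,-18.007) -> (29.348,-8.501) [heading=146, move]
Final: pos=(29.348,-8.501), heading=146, 1 segment(s) drawn

Answer: 29.348 -8.501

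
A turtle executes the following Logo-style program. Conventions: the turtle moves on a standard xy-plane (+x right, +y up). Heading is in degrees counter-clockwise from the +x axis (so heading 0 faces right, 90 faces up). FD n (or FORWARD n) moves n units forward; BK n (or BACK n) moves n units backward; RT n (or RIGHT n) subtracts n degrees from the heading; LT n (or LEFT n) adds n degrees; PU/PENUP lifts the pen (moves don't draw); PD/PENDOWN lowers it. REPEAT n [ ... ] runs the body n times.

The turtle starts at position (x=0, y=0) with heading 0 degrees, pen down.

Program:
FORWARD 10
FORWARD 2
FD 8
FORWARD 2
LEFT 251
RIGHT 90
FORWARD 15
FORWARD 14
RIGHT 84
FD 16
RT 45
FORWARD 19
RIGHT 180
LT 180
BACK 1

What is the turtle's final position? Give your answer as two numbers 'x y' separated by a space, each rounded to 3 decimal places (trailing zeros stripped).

Answer: 13.444 34.57

Derivation:
Executing turtle program step by step:
Start: pos=(0,0), heading=0, pen down
FD 10: (0,0) -> (10,0) [heading=0, draw]
FD 2: (10,0) -> (12,0) [heading=0, draw]
FD 8: (12,0) -> (20,0) [heading=0, draw]
FD 2: (20,0) -> (22,0) [heading=0, draw]
LT 251: heading 0 -> 251
RT 90: heading 251 -> 161
FD 15: (22,0) -> (7.817,4.884) [heading=161, draw]
FD 14: (7.817,4.884) -> (-5.42,9.441) [heading=161, draw]
RT 84: heading 161 -> 77
FD 16: (-5.42,9.441) -> (-1.821,25.031) [heading=77, draw]
RT 45: heading 77 -> 32
FD 19: (-1.821,25.031) -> (14.292,35.1) [heading=32, draw]
RT 180: heading 32 -> 212
LT 180: heading 212 -> 32
BK 1: (14.292,35.1) -> (13.444,34.57) [heading=32, draw]
Final: pos=(13.444,34.57), heading=32, 9 segment(s) drawn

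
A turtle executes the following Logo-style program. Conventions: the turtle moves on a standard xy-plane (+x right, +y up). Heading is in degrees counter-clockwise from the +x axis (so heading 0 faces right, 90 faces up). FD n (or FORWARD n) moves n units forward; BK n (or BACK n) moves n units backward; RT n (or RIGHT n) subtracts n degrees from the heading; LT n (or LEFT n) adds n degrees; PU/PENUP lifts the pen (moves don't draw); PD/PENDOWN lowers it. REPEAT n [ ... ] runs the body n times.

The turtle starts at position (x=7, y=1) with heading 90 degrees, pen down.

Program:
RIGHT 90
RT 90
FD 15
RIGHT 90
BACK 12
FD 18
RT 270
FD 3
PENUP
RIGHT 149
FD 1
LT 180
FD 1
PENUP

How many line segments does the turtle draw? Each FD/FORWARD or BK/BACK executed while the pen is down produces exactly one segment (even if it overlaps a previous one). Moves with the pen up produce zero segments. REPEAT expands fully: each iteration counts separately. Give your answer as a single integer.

Answer: 4

Derivation:
Executing turtle program step by step:
Start: pos=(7,1), heading=90, pen down
RT 90: heading 90 -> 0
RT 90: heading 0 -> 270
FD 15: (7,1) -> (7,-14) [heading=270, draw]
RT 90: heading 270 -> 180
BK 12: (7,-14) -> (19,-14) [heading=180, draw]
FD 18: (19,-14) -> (1,-14) [heading=180, draw]
RT 270: heading 180 -> 270
FD 3: (1,-14) -> (1,-17) [heading=270, draw]
PU: pen up
RT 149: heading 270 -> 121
FD 1: (1,-17) -> (0.485,-16.143) [heading=121, move]
LT 180: heading 121 -> 301
FD 1: (0.485,-16.143) -> (1,-17) [heading=301, move]
PU: pen up
Final: pos=(1,-17), heading=301, 4 segment(s) drawn
Segments drawn: 4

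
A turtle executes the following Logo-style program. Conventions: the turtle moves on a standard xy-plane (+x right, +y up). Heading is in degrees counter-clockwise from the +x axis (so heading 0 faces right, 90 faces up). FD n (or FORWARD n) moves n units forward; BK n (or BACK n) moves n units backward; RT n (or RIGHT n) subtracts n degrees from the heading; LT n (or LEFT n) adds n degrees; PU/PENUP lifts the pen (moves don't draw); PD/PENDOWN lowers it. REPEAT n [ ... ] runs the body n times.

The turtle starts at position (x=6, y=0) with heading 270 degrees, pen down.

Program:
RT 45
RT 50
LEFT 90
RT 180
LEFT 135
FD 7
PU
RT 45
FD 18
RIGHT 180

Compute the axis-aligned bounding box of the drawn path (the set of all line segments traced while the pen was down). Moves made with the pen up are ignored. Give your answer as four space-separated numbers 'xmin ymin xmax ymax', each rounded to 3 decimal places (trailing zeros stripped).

Answer: 0.638 -4.5 6 0

Derivation:
Executing turtle program step by step:
Start: pos=(6,0), heading=270, pen down
RT 45: heading 270 -> 225
RT 50: heading 225 -> 175
LT 90: heading 175 -> 265
RT 180: heading 265 -> 85
LT 135: heading 85 -> 220
FD 7: (6,0) -> (0.638,-4.5) [heading=220, draw]
PU: pen up
RT 45: heading 220 -> 175
FD 18: (0.638,-4.5) -> (-17.294,-2.931) [heading=175, move]
RT 180: heading 175 -> 355
Final: pos=(-17.294,-2.931), heading=355, 1 segment(s) drawn

Segment endpoints: x in {0.638, 6}, y in {-4.5, 0}
xmin=0.638, ymin=-4.5, xmax=6, ymax=0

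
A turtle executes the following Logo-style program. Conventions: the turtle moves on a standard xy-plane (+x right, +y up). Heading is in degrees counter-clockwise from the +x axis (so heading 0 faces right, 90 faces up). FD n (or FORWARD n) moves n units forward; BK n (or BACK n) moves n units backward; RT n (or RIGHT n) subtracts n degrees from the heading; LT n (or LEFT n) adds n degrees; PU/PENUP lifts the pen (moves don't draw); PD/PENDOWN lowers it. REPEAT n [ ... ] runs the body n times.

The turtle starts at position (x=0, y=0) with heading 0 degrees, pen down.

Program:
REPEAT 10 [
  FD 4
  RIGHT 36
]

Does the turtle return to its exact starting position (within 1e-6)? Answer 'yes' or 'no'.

Answer: yes

Derivation:
Executing turtle program step by step:
Start: pos=(0,0), heading=0, pen down
REPEAT 10 [
  -- iteration 1/10 --
  FD 4: (0,0) -> (4,0) [heading=0, draw]
  RT 36: heading 0 -> 324
  -- iteration 2/10 --
  FD 4: (4,0) -> (7.236,-2.351) [heading=324, draw]
  RT 36: heading 324 -> 288
  -- iteration 3/10 --
  FD 4: (7.236,-2.351) -> (8.472,-6.155) [heading=288, draw]
  RT 36: heading 288 -> 252
  -- iteration 4/10 --
  FD 4: (8.472,-6.155) -> (7.236,-9.96) [heading=252, draw]
  RT 36: heading 252 -> 216
  -- iteration 5/10 --
  FD 4: (7.236,-9.96) -> (4,-12.311) [heading=216, draw]
  RT 36: heading 216 -> 180
  -- iteration 6/10 --
  FD 4: (4,-12.311) -> (0,-12.311) [heading=180, draw]
  RT 36: heading 180 -> 144
  -- iteration 7/10 --
  FD 4: (0,-12.311) -> (-3.236,-9.96) [heading=144, draw]
  RT 36: heading 144 -> 108
  -- iteration 8/10 --
  FD 4: (-3.236,-9.96) -> (-4.472,-6.155) [heading=108, draw]
  RT 36: heading 108 -> 72
  -- iteration 9/10 --
  FD 4: (-4.472,-6.155) -> (-3.236,-2.351) [heading=72, draw]
  RT 36: heading 72 -> 36
  -- iteration 10/10 --
  FD 4: (-3.236,-2.351) -> (0,0) [heading=36, draw]
  RT 36: heading 36 -> 0
]
Final: pos=(0,0), heading=0, 10 segment(s) drawn

Start position: (0, 0)
Final position: (0, 0)
Distance = 0; < 1e-6 -> CLOSED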